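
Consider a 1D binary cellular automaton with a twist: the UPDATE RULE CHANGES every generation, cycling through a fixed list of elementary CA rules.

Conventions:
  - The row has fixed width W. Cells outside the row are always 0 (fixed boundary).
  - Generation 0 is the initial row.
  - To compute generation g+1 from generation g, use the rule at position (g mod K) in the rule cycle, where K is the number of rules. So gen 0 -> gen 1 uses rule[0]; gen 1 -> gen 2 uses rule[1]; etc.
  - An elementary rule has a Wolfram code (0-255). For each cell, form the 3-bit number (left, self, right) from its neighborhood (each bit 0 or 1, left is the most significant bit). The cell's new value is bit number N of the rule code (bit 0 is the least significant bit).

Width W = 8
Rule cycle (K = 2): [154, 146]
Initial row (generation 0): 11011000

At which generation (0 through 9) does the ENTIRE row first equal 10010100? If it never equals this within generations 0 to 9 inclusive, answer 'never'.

Gen 0: 11011000
Gen 1 (rule 154): 10010100
Gen 2 (rule 146): 01100010
Gen 3 (rule 154): 11010101
Gen 4 (rule 146): 00000000
Gen 5 (rule 154): 00000000
Gen 6 (rule 146): 00000000
Gen 7 (rule 154): 00000000
Gen 8 (rule 146): 00000000
Gen 9 (rule 154): 00000000

Answer: 1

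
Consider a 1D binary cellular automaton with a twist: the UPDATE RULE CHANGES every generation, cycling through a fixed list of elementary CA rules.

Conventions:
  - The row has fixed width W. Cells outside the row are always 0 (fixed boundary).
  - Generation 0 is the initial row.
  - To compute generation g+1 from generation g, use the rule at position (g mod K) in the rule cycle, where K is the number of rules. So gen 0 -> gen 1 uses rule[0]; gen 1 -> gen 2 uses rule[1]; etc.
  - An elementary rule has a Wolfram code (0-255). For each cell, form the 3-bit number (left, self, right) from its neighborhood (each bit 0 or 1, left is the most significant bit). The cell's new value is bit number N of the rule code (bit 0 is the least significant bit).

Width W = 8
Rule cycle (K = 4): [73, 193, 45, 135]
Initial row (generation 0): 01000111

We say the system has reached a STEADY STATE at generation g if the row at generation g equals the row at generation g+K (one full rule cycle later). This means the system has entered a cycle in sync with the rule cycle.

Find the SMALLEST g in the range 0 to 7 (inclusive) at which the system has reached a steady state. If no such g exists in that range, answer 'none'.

Answer: none

Derivation:
Gen 0: 01000111
Gen 1 (rule 73): 00010101
Gen 2 (rule 193): 11000000
Gen 3 (rule 45): 10011111
Gen 4 (rule 135): 10101110
Gen 5 (rule 73): 00001010
Gen 6 (rule 193): 11100000
Gen 7 (rule 45): 10001111
Gen 8 (rule 135): 10110110
Gen 9 (rule 73): 00110110
Gen 10 (rule 193): 10010010
Gen 11 (rule 45): 10010010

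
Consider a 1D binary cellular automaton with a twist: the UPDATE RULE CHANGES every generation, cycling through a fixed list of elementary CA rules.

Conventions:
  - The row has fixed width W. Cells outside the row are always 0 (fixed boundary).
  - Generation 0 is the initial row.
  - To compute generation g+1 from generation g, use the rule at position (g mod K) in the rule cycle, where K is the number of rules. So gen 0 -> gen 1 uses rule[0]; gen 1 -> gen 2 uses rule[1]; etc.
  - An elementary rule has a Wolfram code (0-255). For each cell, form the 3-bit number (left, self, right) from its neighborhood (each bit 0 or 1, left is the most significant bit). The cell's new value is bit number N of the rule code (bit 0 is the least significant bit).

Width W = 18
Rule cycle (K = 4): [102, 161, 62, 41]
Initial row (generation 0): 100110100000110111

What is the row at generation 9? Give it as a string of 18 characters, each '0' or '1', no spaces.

Answer: 110101110000001001

Derivation:
Gen 0: 100110100000110111
Gen 1 (rule 102): 101011100001011001
Gen 2 (rule 161): 010101001100100000
Gen 3 (rule 62): 111111111011110000
Gen 4 (rule 41): 100000000110000111
Gen 5 (rule 102): 100000001010001001
Gen 6 (rule 161): 001111100100100000
Gen 7 (rule 62): 011000011111110000
Gen 8 (rule 41): 010011010000000111
Gen 9 (rule 102): 110101110000001001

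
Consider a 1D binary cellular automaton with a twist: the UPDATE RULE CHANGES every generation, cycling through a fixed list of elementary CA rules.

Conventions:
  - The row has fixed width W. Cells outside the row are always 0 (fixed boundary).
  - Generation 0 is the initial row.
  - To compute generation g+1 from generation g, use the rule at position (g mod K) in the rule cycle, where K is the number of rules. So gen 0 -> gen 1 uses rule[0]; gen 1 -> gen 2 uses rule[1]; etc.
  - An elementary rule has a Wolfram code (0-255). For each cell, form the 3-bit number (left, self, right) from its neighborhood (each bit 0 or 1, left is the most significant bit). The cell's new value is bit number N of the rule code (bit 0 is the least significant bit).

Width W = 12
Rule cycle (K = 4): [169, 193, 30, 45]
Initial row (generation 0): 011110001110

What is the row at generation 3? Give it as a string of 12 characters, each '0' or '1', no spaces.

Gen 0: 011110001110
Gen 1 (rule 169): 011100101100
Gen 2 (rule 193): 001100000101
Gen 3 (rule 30): 011010001101

Answer: 011010001101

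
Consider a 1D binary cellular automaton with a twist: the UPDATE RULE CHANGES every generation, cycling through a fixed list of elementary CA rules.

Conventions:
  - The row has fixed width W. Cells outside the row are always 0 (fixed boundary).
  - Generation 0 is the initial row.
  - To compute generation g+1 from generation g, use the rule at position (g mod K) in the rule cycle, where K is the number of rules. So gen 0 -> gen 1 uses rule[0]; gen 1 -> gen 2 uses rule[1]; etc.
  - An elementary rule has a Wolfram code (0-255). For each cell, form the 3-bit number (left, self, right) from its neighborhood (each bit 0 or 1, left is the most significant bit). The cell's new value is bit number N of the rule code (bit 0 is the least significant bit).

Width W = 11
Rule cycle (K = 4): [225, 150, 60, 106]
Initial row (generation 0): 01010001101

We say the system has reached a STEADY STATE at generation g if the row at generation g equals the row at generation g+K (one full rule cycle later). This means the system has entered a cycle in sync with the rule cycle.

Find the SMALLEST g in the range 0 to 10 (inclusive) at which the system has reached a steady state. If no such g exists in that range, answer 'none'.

Answer: none

Derivation:
Gen 0: 01010001101
Gen 1 (rule 225): 00100100110
Gen 2 (rule 150): 01111111001
Gen 3 (rule 60): 01000000101
Gen 4 (rule 106): 10000001010
Gen 5 (rule 225): 00111100100
Gen 6 (rule 150): 01011011110
Gen 7 (rule 60): 01110110001
Gen 8 (rule 106): 11011110010
Gen 9 (rule 225): 01101110000
Gen 10 (rule 150): 10000101000
Gen 11 (rule 60): 11000111100
Gen 12 (rule 106): 11001100100
Gen 13 (rule 225): 01000100001
Gen 14 (rule 150): 11101110011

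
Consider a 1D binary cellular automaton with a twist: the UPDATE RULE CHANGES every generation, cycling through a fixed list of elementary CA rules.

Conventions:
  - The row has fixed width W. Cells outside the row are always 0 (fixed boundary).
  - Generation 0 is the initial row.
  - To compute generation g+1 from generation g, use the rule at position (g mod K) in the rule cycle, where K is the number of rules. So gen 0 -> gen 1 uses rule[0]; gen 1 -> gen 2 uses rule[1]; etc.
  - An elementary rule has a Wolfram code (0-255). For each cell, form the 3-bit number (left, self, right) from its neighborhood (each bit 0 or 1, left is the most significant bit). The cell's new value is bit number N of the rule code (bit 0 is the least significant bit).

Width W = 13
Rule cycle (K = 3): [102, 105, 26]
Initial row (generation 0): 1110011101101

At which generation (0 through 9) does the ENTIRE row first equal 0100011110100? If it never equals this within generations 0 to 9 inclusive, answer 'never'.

Gen 0: 1110011101101
Gen 1 (rule 102): 0010100110111
Gen 2 (rule 105): 1001000111101
Gen 3 (rule 26): 0110101100000
Gen 4 (rule 102): 1011110100000
Gen 5 (rule 105): 0110011001111
Gen 6 (rule 26): 1101110111000
Gen 7 (rule 102): 0110011001000
Gen 8 (rule 105): 0110011000011
Gen 9 (rule 26): 1101110100110

Answer: never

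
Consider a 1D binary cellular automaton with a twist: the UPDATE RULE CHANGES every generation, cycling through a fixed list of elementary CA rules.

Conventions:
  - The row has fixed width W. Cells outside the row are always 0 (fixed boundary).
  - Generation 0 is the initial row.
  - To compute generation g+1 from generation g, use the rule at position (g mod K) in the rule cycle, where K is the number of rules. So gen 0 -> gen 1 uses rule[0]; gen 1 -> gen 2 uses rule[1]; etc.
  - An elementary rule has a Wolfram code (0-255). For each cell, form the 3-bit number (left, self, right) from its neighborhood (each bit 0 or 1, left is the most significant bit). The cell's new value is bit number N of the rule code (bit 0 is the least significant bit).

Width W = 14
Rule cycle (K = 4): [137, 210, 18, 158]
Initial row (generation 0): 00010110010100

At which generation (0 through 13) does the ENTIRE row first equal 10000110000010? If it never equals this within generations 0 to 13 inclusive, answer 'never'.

Gen 0: 00010110010100
Gen 1 (rule 137): 11000100000001
Gen 2 (rule 210): 01101010000010
Gen 3 (rule 18): 10000001000101
Gen 4 (rule 158): 11000011101101
Gen 5 (rule 137): 10011011001000
Gen 6 (rule 210): 01101001110100
Gen 7 (rule 18): 10000110000010
Gen 8 (rule 158): 11001101000111
Gen 9 (rule 137): 10001000010110
Gen 10 (rule 210): 01010100100011
Gen 11 (rule 18): 10000011010100
Gen 12 (rule 158): 11000110010110
Gen 13 (rule 137): 10010100000100

Answer: 7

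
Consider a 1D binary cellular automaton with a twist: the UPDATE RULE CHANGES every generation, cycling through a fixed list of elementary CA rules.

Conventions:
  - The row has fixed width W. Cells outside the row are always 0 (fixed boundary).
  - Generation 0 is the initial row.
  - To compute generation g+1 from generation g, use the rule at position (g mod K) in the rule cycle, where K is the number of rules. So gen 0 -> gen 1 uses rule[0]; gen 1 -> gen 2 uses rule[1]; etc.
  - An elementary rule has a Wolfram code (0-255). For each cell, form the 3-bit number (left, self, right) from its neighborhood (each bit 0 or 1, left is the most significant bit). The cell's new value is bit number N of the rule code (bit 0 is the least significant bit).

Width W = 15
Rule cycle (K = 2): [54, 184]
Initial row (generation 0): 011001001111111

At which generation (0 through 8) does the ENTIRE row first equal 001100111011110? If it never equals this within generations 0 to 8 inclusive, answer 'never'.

Gen 0: 011001001111111
Gen 1 (rule 54): 100111110000000
Gen 2 (rule 184): 010111101000000
Gen 3 (rule 54): 111000011100000
Gen 4 (rule 184): 110100011010000
Gen 5 (rule 54): 001110100111000
Gen 6 (rule 184): 001101010110100
Gen 7 (rule 54): 010011111001110
Gen 8 (rule 184): 001011110101101

Answer: never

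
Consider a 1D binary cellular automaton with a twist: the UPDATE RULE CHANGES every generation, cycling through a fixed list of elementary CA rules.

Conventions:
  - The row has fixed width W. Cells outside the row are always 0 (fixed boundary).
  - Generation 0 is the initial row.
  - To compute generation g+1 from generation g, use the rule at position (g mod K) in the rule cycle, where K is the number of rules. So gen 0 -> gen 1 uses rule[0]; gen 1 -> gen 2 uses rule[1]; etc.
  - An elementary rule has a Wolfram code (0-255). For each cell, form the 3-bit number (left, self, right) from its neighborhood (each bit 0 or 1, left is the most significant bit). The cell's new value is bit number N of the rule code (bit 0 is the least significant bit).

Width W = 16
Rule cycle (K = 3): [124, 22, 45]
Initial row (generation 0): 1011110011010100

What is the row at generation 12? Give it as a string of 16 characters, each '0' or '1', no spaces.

Gen 0: 1011110011010100
Gen 1 (rule 124): 1110011011111110
Gen 2 (rule 22): 0001100000000001
Gen 3 (rule 45): 1101001111111101
Gen 4 (rule 124): 1111101000000111
Gen 5 (rule 22): 0000001100001000
Gen 6 (rule 45): 1111101001101011
Gen 7 (rule 124): 1000111101111111
Gen 8 (rule 22): 1101000000000000
Gen 9 (rule 45): 1011011111111111
Gen 10 (rule 124): 1111110000000001
Gen 11 (rule 22): 0000001000000011
Gen 12 (rule 45): 1111101011111010

Answer: 1111101011111010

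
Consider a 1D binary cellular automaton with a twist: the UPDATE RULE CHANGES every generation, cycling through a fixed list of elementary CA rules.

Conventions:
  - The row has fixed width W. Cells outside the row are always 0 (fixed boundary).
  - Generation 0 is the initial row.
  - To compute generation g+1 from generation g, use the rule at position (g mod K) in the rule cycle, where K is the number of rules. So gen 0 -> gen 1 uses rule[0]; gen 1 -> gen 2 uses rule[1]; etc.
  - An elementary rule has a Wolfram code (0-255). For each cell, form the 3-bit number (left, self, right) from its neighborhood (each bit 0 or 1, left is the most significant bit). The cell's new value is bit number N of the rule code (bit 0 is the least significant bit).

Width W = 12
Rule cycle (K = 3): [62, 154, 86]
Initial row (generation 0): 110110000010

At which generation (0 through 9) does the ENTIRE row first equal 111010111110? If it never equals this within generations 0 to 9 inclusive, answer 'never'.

Gen 0: 110110000010
Gen 1 (rule 62): 101101000111
Gen 2 (rule 154): 001000101110
Gen 3 (rule 86): 011101100011
Gen 4 (rule 62): 110011010110
Gen 5 (rule 154): 101110000101
Gen 6 (rule 86): 100011001101
Gen 7 (rule 62): 110110111011
Gen 8 (rule 154): 100100110010
Gen 9 (rule 86): 111111011111

Answer: never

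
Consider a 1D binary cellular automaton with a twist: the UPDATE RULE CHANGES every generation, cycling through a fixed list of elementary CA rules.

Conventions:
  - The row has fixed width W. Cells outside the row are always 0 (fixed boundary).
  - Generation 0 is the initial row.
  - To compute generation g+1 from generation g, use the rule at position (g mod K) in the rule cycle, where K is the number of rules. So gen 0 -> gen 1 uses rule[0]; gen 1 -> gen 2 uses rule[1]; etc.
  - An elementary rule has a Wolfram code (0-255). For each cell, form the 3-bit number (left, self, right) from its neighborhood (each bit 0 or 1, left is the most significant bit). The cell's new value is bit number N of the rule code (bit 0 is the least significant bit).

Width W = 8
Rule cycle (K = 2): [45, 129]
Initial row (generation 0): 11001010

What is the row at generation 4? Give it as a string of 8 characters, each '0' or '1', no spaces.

Answer: 00000000

Derivation:
Gen 0: 11001010
Gen 1 (rule 45): 10001110
Gen 2 (rule 129): 00100100
Gen 3 (rule 45): 10100101
Gen 4 (rule 129): 00000000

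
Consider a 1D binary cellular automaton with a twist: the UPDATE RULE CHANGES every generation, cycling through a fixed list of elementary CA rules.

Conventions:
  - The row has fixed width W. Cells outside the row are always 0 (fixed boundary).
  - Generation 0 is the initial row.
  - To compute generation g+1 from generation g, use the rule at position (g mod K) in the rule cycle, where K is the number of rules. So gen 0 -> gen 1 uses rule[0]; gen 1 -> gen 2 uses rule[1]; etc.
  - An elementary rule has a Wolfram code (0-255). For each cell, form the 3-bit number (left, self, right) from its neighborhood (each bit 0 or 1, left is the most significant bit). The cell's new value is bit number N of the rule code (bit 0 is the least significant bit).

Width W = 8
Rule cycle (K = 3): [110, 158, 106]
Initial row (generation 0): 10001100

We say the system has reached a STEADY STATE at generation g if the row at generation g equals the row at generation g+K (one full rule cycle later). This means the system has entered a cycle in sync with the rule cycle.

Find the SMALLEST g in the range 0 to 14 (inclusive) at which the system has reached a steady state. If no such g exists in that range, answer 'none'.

Answer: 0

Derivation:
Gen 0: 10001100
Gen 1 (rule 110): 10011100
Gen 2 (rule 158): 11111010
Gen 3 (rule 106): 10001100
Gen 4 (rule 110): 10011100
Gen 5 (rule 158): 11111010
Gen 6 (rule 106): 10001100
Gen 7 (rule 110): 10011100
Gen 8 (rule 158): 11111010
Gen 9 (rule 106): 10001100
Gen 10 (rule 110): 10011100
Gen 11 (rule 158): 11111010
Gen 12 (rule 106): 10001100
Gen 13 (rule 110): 10011100
Gen 14 (rule 158): 11111010
Gen 15 (rule 106): 10001100
Gen 16 (rule 110): 10011100
Gen 17 (rule 158): 11111010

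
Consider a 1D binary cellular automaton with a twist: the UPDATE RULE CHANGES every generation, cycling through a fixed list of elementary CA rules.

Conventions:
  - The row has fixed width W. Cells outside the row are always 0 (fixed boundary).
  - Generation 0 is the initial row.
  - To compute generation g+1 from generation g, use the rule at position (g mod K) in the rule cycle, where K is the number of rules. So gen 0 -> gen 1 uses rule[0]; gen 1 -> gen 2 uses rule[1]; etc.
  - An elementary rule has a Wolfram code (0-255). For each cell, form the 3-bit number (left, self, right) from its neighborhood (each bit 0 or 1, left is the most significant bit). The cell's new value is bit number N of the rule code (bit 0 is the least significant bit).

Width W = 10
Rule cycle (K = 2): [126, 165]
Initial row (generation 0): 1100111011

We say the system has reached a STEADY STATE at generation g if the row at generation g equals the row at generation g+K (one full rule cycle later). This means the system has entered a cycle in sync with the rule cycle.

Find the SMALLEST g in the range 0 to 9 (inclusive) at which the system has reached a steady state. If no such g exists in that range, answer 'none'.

Answer: none

Derivation:
Gen 0: 1100111011
Gen 1 (rule 126): 1111101111
Gen 2 (rule 165): 0111010110
Gen 3 (rule 126): 1101111111
Gen 4 (rule 165): 0010111110
Gen 5 (rule 126): 0111100011
Gen 6 (rule 165): 0011001000
Gen 7 (rule 126): 0111111100
Gen 8 (rule 165): 0011111001
Gen 9 (rule 126): 0110001111
Gen 10 (rule 165): 0000100110
Gen 11 (rule 126): 0001111111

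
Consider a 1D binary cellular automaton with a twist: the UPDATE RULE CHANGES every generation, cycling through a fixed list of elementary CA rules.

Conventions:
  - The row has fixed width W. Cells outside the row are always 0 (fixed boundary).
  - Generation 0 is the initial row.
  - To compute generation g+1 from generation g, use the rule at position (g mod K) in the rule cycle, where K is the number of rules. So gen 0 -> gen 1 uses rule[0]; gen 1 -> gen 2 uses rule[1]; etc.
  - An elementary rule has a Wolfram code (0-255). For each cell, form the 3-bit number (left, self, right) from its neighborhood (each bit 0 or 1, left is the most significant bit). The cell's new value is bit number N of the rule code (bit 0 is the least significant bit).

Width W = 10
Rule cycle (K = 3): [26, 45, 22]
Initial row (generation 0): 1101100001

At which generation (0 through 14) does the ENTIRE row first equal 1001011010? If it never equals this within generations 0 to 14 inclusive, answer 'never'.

Answer: 7

Derivation:
Gen 0: 1101100001
Gen 1 (rule 26): 1001010010
Gen 2 (rule 45): 1001110010
Gen 3 (rule 22): 1110001111
Gen 4 (rule 26): 1001011000
Gen 5 (rule 45): 1001110011
Gen 6 (rule 22): 1110001100
Gen 7 (rule 26): 1001011010
Gen 8 (rule 45): 1001110110
Gen 9 (rule 22): 1110000001
Gen 10 (rule 26): 1001000010
Gen 11 (rule 45): 1001011010
Gen 12 (rule 22): 1111000011
Gen 13 (rule 26): 1000100110
Gen 14 (rule 45): 1010100100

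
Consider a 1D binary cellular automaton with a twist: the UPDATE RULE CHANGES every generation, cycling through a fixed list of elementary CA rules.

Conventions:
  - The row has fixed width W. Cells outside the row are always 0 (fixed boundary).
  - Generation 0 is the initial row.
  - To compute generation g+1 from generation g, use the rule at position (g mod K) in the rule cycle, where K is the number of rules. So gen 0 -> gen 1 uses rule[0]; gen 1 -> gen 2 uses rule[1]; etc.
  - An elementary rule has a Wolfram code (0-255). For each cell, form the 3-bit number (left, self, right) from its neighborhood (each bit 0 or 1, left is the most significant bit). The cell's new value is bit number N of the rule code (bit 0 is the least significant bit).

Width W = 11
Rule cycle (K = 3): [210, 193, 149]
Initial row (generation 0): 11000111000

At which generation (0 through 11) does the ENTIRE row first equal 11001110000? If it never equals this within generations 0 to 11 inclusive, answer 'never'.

Gen 0: 11000111000
Gen 1 (rule 210): 01101011100
Gen 2 (rule 193): 00100001101
Gen 3 (rule 149): 10111100001
Gen 4 (rule 210): 00011110010
Gen 5 (rule 193): 11001110000
Gen 6 (rule 149): 00100101111
Gen 7 (rule 210): 01011000111
Gen 8 (rule 193): 00001010011
Gen 9 (rule 149): 11101011000
Gen 10 (rule 210): 01100001100
Gen 11 (rule 193): 00101100101

Answer: 5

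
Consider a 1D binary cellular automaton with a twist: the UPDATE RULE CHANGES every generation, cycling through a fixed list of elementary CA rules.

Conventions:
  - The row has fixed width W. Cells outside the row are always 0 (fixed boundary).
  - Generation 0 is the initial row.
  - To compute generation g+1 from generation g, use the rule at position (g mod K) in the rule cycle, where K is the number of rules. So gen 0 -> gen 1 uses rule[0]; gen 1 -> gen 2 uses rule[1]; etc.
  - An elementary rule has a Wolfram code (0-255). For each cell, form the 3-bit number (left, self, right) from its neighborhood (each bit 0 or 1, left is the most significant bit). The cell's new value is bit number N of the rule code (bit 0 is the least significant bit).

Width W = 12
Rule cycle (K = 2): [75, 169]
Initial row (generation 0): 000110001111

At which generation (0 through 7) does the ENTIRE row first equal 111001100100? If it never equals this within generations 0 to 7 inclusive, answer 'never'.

Answer: 6

Derivation:
Gen 0: 000110001111
Gen 1 (rule 75): 111110111001
Gen 2 (rule 169): 111101110000
Gen 3 (rule 75): 100101010111
Gen 4 (rule 169): 000010101110
Gen 5 (rule 75): 111100001010
Gen 6 (rule 169): 111001100100
Gen 7 (rule 75): 101011101001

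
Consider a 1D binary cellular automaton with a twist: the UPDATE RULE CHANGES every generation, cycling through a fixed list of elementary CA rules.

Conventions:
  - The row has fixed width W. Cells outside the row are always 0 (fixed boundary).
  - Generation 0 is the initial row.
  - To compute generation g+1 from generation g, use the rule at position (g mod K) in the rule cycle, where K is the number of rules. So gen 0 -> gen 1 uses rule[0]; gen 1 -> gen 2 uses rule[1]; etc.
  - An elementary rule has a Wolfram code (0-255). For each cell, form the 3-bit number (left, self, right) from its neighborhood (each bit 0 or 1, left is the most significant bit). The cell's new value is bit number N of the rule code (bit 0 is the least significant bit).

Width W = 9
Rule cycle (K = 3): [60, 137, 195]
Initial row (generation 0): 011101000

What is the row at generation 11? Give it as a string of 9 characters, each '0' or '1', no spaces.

Answer: 001111111

Derivation:
Gen 0: 011101000
Gen 1 (rule 60): 010011100
Gen 2 (rule 137): 000011001
Gen 3 (rule 195): 111101010
Gen 4 (rule 60): 100011111
Gen 5 (rule 137): 001011110
Gen 6 (rule 195): 110001110
Gen 7 (rule 60): 101001001
Gen 8 (rule 137): 000000000
Gen 9 (rule 195): 111111111
Gen 10 (rule 60): 100000000
Gen 11 (rule 137): 001111111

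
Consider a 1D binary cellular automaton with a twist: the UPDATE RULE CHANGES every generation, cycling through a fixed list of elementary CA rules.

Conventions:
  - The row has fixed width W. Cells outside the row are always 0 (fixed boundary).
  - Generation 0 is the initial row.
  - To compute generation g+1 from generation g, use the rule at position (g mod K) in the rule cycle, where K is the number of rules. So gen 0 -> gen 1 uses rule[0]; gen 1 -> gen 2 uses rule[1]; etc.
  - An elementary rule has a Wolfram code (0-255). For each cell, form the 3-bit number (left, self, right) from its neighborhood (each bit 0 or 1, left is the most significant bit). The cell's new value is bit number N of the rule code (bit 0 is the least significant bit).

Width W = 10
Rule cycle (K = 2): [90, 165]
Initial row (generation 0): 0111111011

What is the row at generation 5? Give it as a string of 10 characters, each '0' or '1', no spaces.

Answer: 0110000010

Derivation:
Gen 0: 0111111011
Gen 1 (rule 90): 1100001011
Gen 2 (rule 165): 0001101100
Gen 3 (rule 90): 0011101110
Gen 4 (rule 165): 1001010100
Gen 5 (rule 90): 0110000010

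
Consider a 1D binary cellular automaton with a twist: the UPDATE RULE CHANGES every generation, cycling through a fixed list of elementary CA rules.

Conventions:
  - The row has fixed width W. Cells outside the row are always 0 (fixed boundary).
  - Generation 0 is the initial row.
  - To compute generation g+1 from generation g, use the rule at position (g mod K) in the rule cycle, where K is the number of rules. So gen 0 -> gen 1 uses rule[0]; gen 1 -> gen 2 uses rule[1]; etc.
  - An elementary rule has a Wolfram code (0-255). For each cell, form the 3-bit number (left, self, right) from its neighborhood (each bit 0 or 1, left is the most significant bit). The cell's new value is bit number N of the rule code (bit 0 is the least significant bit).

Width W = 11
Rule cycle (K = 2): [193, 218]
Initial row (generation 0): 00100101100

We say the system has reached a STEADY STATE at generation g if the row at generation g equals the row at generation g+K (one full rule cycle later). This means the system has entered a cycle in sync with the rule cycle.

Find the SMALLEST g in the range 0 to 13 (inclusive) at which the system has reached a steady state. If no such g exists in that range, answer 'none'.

Answer: 6

Derivation:
Gen 0: 00100101100
Gen 1 (rule 193): 10000000101
Gen 2 (rule 218): 01000001000
Gen 3 (rule 193): 00011100011
Gen 4 (rule 218): 00111110111
Gen 5 (rule 193): 10011110011
Gen 6 (rule 218): 01111111111
Gen 7 (rule 193): 00111111111
Gen 8 (rule 218): 01111111111
Gen 9 (rule 193): 00111111111
Gen 10 (rule 218): 01111111111
Gen 11 (rule 193): 00111111111
Gen 12 (rule 218): 01111111111
Gen 13 (rule 193): 00111111111
Gen 14 (rule 218): 01111111111
Gen 15 (rule 193): 00111111111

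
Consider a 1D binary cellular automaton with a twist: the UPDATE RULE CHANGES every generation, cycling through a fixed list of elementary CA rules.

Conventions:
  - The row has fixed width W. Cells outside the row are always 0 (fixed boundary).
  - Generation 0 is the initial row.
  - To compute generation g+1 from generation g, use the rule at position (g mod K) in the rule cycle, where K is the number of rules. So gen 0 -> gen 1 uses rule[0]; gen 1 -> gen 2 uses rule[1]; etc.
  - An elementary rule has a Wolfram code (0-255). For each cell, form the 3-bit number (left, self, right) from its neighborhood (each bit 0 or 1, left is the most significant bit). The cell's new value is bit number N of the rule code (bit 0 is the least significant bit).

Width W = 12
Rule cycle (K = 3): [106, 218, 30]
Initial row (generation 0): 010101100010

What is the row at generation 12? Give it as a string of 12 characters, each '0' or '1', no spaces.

Gen 0: 010101100010
Gen 1 (rule 106): 101011100100
Gen 2 (rule 218): 000011111010
Gen 3 (rule 30): 000110000011
Gen 4 (rule 106): 001110000111
Gen 5 (rule 218): 011111001111
Gen 6 (rule 30): 110000111000
Gen 7 (rule 106): 110001101000
Gen 8 (rule 218): 111011100100
Gen 9 (rule 30): 100010011110
Gen 10 (rule 106): 000100110010
Gen 11 (rule 218): 001011111101
Gen 12 (rule 30): 011010000001

Answer: 011010000001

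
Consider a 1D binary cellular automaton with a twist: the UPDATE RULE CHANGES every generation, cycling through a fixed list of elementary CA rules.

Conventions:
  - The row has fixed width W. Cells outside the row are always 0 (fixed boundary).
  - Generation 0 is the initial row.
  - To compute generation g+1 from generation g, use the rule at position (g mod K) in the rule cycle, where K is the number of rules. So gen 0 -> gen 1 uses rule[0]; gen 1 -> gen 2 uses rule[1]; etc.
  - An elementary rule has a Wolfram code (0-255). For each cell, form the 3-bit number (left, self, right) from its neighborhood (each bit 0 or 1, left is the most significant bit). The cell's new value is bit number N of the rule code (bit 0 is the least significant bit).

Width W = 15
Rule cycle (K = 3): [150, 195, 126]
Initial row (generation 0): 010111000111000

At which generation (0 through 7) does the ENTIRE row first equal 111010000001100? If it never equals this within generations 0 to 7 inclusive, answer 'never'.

Answer: never

Derivation:
Gen 0: 010111000111000
Gen 1 (rule 150): 110010101010100
Gen 2 (rule 195): 010100000000001
Gen 3 (rule 126): 111110000000011
Gen 4 (rule 150): 011101000000100
Gen 5 (rule 195): 101100011111001
Gen 6 (rule 126): 111110110001111
Gen 7 (rule 150): 011100001010110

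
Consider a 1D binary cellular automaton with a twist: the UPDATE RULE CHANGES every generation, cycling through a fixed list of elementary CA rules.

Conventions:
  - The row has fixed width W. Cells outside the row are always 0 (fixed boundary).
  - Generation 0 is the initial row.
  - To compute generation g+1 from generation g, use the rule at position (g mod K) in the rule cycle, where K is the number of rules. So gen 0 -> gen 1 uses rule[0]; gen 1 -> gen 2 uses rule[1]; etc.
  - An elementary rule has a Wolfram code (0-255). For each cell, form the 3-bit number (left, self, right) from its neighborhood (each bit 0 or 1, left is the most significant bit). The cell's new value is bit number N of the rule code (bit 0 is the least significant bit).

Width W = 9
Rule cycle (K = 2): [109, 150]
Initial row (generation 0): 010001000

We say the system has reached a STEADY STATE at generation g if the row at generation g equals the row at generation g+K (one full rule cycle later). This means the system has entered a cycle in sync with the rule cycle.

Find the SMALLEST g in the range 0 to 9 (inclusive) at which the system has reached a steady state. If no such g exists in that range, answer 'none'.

Answer: none

Derivation:
Gen 0: 010001000
Gen 1 (rule 109): 010101011
Gen 2 (rule 150): 110101000
Gen 3 (rule 109): 111111011
Gen 4 (rule 150): 011110000
Gen 5 (rule 109): 010010111
Gen 6 (rule 150): 111110010
Gen 7 (rule 109): 100010010
Gen 8 (rule 150): 110111111
Gen 9 (rule 109): 111100001
Gen 10 (rule 150): 011010011
Gen 11 (rule 109): 011110011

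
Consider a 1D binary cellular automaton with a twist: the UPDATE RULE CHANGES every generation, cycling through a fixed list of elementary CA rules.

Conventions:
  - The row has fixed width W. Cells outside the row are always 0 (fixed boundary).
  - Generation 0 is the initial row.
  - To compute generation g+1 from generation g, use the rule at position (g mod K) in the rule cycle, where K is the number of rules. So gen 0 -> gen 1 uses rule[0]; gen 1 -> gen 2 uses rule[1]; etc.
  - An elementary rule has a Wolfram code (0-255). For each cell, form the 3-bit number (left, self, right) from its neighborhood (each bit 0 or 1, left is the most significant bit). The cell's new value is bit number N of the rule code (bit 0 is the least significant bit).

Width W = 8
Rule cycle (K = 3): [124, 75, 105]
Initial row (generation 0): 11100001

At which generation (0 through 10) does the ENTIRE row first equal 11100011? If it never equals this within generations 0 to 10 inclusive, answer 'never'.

Gen 0: 11100001
Gen 1 (rule 124): 10110001
Gen 2 (rule 75): 00110110
Gen 3 (rule 105): 10111110
Gen 4 (rule 124): 11100011
Gen 5 (rule 75): 10101111
Gen 6 (rule 105): 01011001
Gen 7 (rule 124): 01111101
Gen 8 (rule 75): 11000100
Gen 9 (rule 105): 11010001
Gen 10 (rule 124): 11111001

Answer: 4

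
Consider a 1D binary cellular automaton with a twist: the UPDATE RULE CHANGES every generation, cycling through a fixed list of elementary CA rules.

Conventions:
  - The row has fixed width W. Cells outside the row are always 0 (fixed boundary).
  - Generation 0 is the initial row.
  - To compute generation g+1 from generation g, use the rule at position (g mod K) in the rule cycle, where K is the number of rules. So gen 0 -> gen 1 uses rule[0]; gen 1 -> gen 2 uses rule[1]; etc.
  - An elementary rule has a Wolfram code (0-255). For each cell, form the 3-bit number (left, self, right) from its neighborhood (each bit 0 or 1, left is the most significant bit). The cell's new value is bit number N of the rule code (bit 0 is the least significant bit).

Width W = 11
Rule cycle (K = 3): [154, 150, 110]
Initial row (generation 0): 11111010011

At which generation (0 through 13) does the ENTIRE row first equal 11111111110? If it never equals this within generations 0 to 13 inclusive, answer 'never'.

Answer: 4

Derivation:
Gen 0: 11111010011
Gen 1 (rule 154): 11110001110
Gen 2 (rule 150): 01101010101
Gen 3 (rule 110): 11111111111
Gen 4 (rule 154): 11111111110
Gen 5 (rule 150): 01111111101
Gen 6 (rule 110): 11000000111
Gen 7 (rule 154): 10100001110
Gen 8 (rule 150): 10110010101
Gen 9 (rule 110): 11110111111
Gen 10 (rule 154): 11100111110
Gen 11 (rule 150): 01011011101
Gen 12 (rule 110): 11111110111
Gen 13 (rule 154): 11111100110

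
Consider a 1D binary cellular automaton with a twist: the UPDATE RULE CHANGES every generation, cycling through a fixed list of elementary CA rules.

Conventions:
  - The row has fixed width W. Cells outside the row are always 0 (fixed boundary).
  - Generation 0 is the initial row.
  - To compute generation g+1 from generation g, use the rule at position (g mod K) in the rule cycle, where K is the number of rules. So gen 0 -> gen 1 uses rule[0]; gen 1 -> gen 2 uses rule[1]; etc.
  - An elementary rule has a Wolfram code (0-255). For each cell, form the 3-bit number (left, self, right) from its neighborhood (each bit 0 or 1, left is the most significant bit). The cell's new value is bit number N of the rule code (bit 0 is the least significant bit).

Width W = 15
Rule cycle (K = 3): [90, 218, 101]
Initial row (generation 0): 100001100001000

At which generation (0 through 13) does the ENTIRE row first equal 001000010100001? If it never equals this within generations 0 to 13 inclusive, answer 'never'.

Gen 0: 100001100001000
Gen 1 (rule 90): 010011110010100
Gen 2 (rule 218): 101111111100010
Gen 3 (rule 101): 110000000101010
Gen 4 (rule 90): 111000001000001
Gen 5 (rule 218): 111100010100010
Gen 6 (rule 101): 000101011101010
Gen 7 (rule 90): 001000010100001
Gen 8 (rule 218): 010100100010010
Gen 9 (rule 101): 011100101010010
Gen 10 (rule 90): 110111000001101
Gen 11 (rule 218): 110111100011100
Gen 12 (rule 101): 011000101000101
Gen 13 (rule 90): 111101000101000

Answer: 7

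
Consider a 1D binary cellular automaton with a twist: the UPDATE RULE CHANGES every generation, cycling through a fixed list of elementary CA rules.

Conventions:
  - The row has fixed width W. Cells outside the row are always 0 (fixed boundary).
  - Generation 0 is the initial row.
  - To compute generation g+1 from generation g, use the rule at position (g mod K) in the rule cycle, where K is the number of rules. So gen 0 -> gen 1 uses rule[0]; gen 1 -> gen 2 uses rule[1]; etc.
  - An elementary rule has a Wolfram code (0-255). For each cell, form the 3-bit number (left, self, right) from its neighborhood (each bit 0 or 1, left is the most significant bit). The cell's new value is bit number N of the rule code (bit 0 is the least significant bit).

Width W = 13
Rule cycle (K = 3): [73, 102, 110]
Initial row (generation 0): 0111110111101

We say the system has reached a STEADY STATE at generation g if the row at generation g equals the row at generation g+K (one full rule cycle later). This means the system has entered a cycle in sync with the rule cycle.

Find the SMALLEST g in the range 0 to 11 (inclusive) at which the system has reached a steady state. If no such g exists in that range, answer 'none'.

Gen 0: 0111110111101
Gen 1 (rule 73): 0100010100100
Gen 2 (rule 102): 1100111101100
Gen 3 (rule 110): 1101100111100
Gen 4 (rule 73): 1101100100101
Gen 5 (rule 102): 0110101101111
Gen 6 (rule 110): 1111111111001
Gen 7 (rule 73): 1000000001000
Gen 8 (rule 102): 1000000011000
Gen 9 (rule 110): 1000000111000
Gen 10 (rule 73): 0011110101011
Gen 11 (rule 102): 0100011111101
Gen 12 (rule 110): 1100110000111
Gen 13 (rule 73): 1100110110101
Gen 14 (rule 102): 0101011011111

Answer: none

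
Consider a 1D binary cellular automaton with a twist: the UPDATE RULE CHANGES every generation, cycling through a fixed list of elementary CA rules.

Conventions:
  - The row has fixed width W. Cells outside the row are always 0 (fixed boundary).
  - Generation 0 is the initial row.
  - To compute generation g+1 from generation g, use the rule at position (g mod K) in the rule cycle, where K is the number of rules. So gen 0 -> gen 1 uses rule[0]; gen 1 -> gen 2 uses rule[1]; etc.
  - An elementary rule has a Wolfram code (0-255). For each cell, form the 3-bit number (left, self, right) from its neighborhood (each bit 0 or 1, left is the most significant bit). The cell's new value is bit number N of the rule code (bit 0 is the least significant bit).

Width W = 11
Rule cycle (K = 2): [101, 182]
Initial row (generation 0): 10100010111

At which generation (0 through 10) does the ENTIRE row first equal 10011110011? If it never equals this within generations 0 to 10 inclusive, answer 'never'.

Gen 0: 10100010111
Gen 1 (rule 101): 11101011001
Gen 2 (rule 182): 01011100111
Gen 3 (rule 101): 01100100001
Gen 4 (rule 182): 10011110011
Gen 5 (rule 101): 10000010001
Gen 6 (rule 182): 11000111011
Gen 7 (rule 101): 01010001101
Gen 8 (rule 182): 11111010011
Gen 9 (rule 101): 00001110001
Gen 10 (rule 182): 00010101011

Answer: 4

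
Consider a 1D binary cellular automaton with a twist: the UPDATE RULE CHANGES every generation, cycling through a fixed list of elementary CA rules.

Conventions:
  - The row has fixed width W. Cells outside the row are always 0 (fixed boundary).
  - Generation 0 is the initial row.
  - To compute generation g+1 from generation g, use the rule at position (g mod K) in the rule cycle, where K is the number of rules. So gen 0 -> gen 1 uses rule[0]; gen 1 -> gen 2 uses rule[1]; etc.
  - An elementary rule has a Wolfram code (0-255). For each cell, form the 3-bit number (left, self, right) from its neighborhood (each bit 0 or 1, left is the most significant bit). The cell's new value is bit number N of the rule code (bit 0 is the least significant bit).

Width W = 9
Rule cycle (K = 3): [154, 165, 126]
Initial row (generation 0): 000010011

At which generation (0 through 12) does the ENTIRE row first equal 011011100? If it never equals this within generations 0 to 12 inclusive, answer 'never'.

Gen 0: 000010011
Gen 1 (rule 154): 000101110
Gen 2 (rule 165): 110110100
Gen 3 (rule 126): 111111110
Gen 4 (rule 154): 111111101
Gen 5 (rule 165): 011111011
Gen 6 (rule 126): 110001111
Gen 7 (rule 154): 101011110
Gen 8 (rule 165): 111101100
Gen 9 (rule 126): 100111110
Gen 10 (rule 154): 011111101
Gen 11 (rule 165): 001111011
Gen 12 (rule 126): 011001111

Answer: never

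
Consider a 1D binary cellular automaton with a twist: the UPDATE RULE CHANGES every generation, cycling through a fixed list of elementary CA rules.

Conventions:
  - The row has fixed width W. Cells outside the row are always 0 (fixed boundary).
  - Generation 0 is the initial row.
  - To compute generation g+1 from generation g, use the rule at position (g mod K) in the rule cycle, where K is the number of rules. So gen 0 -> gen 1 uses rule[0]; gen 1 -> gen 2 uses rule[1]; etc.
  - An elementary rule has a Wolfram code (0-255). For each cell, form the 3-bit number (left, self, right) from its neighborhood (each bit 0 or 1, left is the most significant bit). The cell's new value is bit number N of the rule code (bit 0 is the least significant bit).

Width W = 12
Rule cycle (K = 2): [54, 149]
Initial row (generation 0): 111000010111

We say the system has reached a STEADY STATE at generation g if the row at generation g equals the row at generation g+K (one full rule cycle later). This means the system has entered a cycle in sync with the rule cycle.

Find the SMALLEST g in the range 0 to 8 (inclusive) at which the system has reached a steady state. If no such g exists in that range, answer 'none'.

Gen 0: 111000010111
Gen 1 (rule 54): 000100111000
Gen 2 (rule 149): 110110010111
Gen 3 (rule 54): 001001111000
Gen 4 (rule 149): 101100110111
Gen 5 (rule 54): 110011001000
Gen 6 (rule 149): 001000101111
Gen 7 (rule 54): 011101110000
Gen 8 (rule 149): 001000101111
Gen 9 (rule 54): 011101110000
Gen 10 (rule 149): 001000101111

Answer: 6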